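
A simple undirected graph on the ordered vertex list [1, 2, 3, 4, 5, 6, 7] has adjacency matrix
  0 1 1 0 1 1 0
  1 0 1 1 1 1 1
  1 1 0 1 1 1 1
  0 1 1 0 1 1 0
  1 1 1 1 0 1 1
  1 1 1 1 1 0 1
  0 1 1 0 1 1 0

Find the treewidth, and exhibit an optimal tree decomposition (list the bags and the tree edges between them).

The largest bag has 5 vertices, giving width 4; this decomposition certifies tw(G) ≤ 4. Conversely, {1, 2, 3, 5, 6} is a clique of size 5, and the vertices of any clique must share a bag in every tree decomposition; so some bag has ≥ 5 vertices and tw(G) ≥ 4. The upper and lower bounds meet at 4, so that is the treewidth.

Treewidth 4.
One optimal decomposition is:
Bags: B1 = {2, 3, 5, 6, 7}  B2 = {1, 2, 3, 5, 6}  B3 = {2, 3, 4, 5, 6}
Tree: B1–B2, B2–B3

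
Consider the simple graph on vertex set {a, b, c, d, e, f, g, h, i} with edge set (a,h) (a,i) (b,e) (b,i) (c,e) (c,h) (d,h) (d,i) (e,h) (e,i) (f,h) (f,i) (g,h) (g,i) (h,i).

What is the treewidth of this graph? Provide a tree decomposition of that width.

Each bag holds 3 vertices, so the decomposition has width 2, which upper-bounds the treewidth. Conversely, {c, e, h} is a clique of size 3, and the vertices of any clique must share a bag in every tree decomposition; so some bag has ≥ 3 vertices and tw(G) ≥ 2. Combining the bounds, tw(G) = 2.

Treewidth 2.
One such decomposition:
Bags: B1 = {d, h, i}  B2 = {e, h, i}  B3 = {b, e, i}  B4 = {f, h, i}  B5 = {c, e, h}  B6 = {g, h, i}  B7 = {a, h, i}
Tree: B1–B2, B2–B3, B1–B4, B2–B5, B2–B6, B1–B7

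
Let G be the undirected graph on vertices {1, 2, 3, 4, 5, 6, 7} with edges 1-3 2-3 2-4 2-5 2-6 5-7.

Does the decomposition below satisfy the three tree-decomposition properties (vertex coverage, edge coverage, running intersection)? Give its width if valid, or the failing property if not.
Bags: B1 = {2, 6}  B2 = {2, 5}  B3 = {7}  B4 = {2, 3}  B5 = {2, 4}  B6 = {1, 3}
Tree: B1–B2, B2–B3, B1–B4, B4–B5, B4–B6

No — edge (5,7) lies in no bag.

A tree decomposition must satisfy three properties: every vertex lies in some bag; for every edge, both endpoints lie together in some bag; and for every vertex, the bags containing it form a connected subtree. Here edge (5,7) lies in no bag, so the decomposition is invalid.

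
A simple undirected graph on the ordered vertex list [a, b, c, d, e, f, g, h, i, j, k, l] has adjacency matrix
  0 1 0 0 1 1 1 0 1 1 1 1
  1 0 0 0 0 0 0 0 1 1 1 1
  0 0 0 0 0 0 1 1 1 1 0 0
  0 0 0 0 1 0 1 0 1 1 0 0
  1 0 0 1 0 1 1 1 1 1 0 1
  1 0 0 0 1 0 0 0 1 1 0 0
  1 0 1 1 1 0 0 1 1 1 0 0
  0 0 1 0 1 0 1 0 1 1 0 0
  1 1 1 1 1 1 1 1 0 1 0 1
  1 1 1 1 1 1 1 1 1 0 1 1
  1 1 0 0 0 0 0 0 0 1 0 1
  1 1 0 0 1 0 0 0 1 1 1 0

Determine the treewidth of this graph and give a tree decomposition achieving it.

The largest bag has 5 vertices, giving width 4; this decomposition certifies tw(G) ≤ 4. On the other hand G contains the 5-clique {a, b, j, k, l}. A clique must lie in a single bag of any decomposition, so no decomposition can have width below 4. Combining the bounds, tw(G) = 4.

Treewidth 4.
One optimal decomposition is:
Bags: B1 = {e, g, h, i, j}  B2 = {a, e, g, i, j}  B3 = {d, e, g, i, j}  B4 = {a, e, i, j, l}  B5 = {a, e, f, i, j}  B6 = {c, g, h, i, j}  B7 = {a, b, i, j, l}  B8 = {a, b, j, k, l}
Tree: B1–B2, B2–B3, B2–B4, B2–B5, B1–B6, B4–B7, B7–B8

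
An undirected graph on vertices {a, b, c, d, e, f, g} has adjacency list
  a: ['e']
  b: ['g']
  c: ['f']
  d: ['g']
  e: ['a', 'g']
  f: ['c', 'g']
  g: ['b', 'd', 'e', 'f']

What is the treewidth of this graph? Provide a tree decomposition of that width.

Treewidth 1.
Bags: B1 = {a, e}  B2 = {e, g}  B3 = {d, g}  B4 = {f, g}  B5 = {b, g}  B6 = {c, f}
Tree: B1–B2, B2–B3, B2–B4, B2–B5, B4–B6

Every bag has size at most 2, so the width is 2 − 1 = 1 and tw(G) ≤ 1. Since G has at least one edge (e.g. a–e), it is not an edgeless graph, so tw(G) ≥ 1. Combining the bounds, tw(G) = 1.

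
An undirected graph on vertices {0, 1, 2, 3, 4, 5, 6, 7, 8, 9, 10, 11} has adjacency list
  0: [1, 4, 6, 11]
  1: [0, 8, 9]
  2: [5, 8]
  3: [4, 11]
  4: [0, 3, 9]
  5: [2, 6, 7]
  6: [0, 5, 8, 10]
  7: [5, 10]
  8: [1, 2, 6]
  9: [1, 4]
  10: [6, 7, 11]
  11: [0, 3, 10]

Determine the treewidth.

A width-3 tree decomposition is:
Bags: B1 = {2, 5, 7, 10}  B2 = {2, 5, 6, 10}  B3 = {2, 6, 8, 10}  B4 = {6, 8, 10, 11}  B5 = {0, 6, 8, 11}  B6 = {0, 1, 8, 11}  B7 = {0, 1, 3, 11}  B8 = {0, 1, 3, 4}  B9 = {1, 3, 4, 9}
Tree: B1–B2, B2–B3, B3–B4, B4–B5, B5–B6, B6–B7, B7–B8, B8–B9
The largest bag has 4 vertices, giving width 3; this decomposition certifies tw(G) ≤ 3. For the lower bound: the 4 vertex sets {2,5,7}, {10}, {6}, {0,1,8,11} are disjoint, each induces a connected subgraph, and every pair is joined by at least one edge of G. Contracting each set to a single vertex therefore yields K_{4} as a minor, and since treewidth is minor-monotone, tw(G) ≥ tw(K_{4}) = 3. Hence tw(G) = 3 exactly.

3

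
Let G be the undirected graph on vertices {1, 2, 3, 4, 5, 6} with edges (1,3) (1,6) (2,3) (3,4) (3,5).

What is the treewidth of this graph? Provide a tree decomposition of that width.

Treewidth 1.
One optimal decomposition is:
Bags: B1 = {3, 4}  B2 = {1, 3}  B3 = {3, 5}  B4 = {1, 6}  B5 = {2, 3}
Tree: B1–B2, B1–B3, B2–B4, B1–B5

Each bag holds 2 vertices, so the decomposition has width 1, which upper-bounds the treewidth. G has an edge, so its treewidth is at least 1. The upper and lower bounds meet at 1, so that is the treewidth.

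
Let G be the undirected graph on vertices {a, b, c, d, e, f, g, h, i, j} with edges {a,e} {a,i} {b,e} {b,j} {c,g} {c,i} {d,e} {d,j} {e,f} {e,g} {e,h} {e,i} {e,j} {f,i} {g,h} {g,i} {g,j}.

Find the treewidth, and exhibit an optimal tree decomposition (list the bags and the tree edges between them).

Treewidth 2.
Bags: B1 = {e, g, i}  B2 = {e, g, j}  B3 = {d, e, j}  B4 = {e, g, h}  B5 = {a, e, i}  B6 = {e, f, i}  B7 = {c, g, i}  B8 = {b, e, j}
Tree: B1–B2, B2–B3, B2–B4, B1–B5, B5–B6, B1–B7, B3–B8

Every bag has size at most 3, so the width is 3 − 1 = 2 and tw(G) ≤ 2. For the lower bound, the 3 vertices {d, e, j} are pairwise adjacent, and any tree decomposition puts a clique entirely inside one bag — forcing width ≥ 2. Hence tw(G) = 2 exactly.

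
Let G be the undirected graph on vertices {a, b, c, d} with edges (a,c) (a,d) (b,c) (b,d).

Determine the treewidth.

2

A width-2 tree decomposition is:
Bags: B1 = {a, c, d}  B2 = {b, c, d}
Tree: B1–B2
Every bag has size at most 3, so the width is 3 − 1 = 2 and tw(G) ≤ 2. The edges c–a–d–b–c form a cycle, so G is not a tree and its treewidth is at least 2. Therefore the treewidth is 2.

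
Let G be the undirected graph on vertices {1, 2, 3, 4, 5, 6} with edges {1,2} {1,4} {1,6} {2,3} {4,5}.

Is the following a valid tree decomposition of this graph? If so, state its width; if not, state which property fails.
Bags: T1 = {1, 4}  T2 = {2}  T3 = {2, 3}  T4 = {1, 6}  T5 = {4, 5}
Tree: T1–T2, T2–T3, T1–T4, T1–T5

A tree decomposition must satisfy three properties: every vertex lies in some bag; for every edge, both endpoints lie together in some bag; and for every vertex, the bags containing it form a connected subtree. Here edge (1,2) lies in no bag, so the decomposition is invalid.

No — edge (1,2) lies in no bag.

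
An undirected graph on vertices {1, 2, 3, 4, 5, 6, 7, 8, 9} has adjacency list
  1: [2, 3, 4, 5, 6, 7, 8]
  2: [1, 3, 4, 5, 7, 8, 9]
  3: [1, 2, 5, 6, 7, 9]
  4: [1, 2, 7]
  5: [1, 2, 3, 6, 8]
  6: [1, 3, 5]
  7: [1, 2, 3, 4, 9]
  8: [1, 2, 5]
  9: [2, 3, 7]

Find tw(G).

A width-3 tree decomposition is:
Bags: B1 = {1, 3, 5, 6}  B2 = {1, 2, 3, 5}  B3 = {1, 2, 3, 7}  B4 = {1, 2, 5, 8}  B5 = {2, 3, 7, 9}  B6 = {1, 2, 4, 7}
Tree: B1–B2, B2–B3, B2–B4, B3–B5, B3–B6
Every bag has size at most 4, so the width is 4 − 1 = 3 and tw(G) ≤ 3. For the lower bound, the 4 vertices {1, 2, 5, 8} are pairwise adjacent, and any tree decomposition puts a clique entirely inside one bag — forcing width ≥ 3. Combining the bounds, tw(G) = 3.

3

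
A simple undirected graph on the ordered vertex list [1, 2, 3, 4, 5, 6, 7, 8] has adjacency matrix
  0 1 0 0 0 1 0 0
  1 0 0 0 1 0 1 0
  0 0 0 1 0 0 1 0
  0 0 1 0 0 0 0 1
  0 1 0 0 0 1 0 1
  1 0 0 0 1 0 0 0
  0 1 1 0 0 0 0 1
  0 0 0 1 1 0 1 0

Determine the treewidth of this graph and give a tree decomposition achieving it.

Treewidth 2.
One such decomposition:
Bags: B1 = {3, 4, 7}  B2 = {4, 7, 8}  B3 = {2, 7, 8}  B4 = {2, 5, 8}  B5 = {1, 2, 5}  B6 = {1, 5, 6}
Tree: B1–B2, B2–B3, B3–B4, B4–B5, B5–B6

Every bag has size at most 3, so the width is 3 − 1 = 2 and tw(G) ≤ 2. The edges 3–4–8–7–3 form a cycle, so G is not a tree and its treewidth is at least 2. Therefore the treewidth is 2.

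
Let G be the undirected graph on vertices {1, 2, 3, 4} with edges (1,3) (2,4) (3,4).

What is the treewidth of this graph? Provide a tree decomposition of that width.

The largest bag has 2 vertices, giving width 1; this decomposition certifies tw(G) ≤ 1. Any graph with an edge has treewidth ≥ 1, and G has the edge 1–3. Therefore the treewidth is 1.

Treewidth 1.
One such decomposition:
Bags: B1 = {1, 3}  B2 = {3, 4}  B3 = {2, 4}
Tree: B1–B2, B2–B3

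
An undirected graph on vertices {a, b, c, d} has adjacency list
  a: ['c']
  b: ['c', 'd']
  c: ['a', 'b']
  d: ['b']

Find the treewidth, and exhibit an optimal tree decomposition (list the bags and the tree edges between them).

Treewidth 1.
One optimal decomposition is:
Bags: B1 = {b, c}  B2 = {a, c}  B3 = {b, d}
Tree: B1–B2, B1–B3

Each bag holds 2 vertices, so the decomposition has width 1, which upper-bounds the treewidth. Since G has at least one edge (e.g. c–b), it is not an edgeless graph, so tw(G) ≥ 1. Hence tw(G) = 1 exactly.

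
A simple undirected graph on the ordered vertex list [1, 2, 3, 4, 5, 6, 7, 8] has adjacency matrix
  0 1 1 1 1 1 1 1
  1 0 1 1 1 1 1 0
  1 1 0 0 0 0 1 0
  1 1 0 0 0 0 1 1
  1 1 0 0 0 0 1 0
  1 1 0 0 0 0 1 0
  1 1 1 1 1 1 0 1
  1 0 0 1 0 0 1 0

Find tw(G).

3

A width-3 tree decomposition is:
Bags: B1 = {1, 2, 4, 7}  B2 = {1, 2, 5, 7}  B3 = {1, 2, 3, 7}  B4 = {1, 2, 6, 7}  B5 = {1, 4, 7, 8}
Tree: B1–B2, B1–B3, B3–B4, B1–B5
Every bag has size at most 4, so the width is 4 − 1 = 3 and tw(G) ≤ 3. For the lower bound, the 4 vertices {1, 4, 7, 8} are pairwise adjacent, and any tree decomposition puts a clique entirely inside one bag — forcing width ≥ 3. Combining the bounds, tw(G) = 3.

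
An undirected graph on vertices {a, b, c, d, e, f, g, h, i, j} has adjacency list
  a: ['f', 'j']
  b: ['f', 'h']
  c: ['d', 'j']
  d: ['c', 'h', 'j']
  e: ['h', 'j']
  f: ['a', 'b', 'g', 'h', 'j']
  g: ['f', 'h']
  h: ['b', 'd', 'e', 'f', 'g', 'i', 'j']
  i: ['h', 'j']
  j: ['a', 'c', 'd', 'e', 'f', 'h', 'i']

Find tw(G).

A width-2 tree decomposition is:
Bags: B1 = {f, g, h}  B2 = {f, h, j}  B3 = {d, h, j}  B4 = {e, h, j}  B5 = {h, i, j}  B6 = {b, f, h}  B7 = {c, d, j}  B8 = {a, f, j}
Tree: B1–B2, B2–B3, B3–B4, B4–B5, B2–B6, B3–B7, B2–B8
Every bag has size at most 3, so the width is 3 − 1 = 2 and tw(G) ≤ 2. Conversely, {f, g, h} is a clique of size 3, and the vertices of any clique must share a bag in every tree decomposition; so some bag has ≥ 3 vertices and tw(G) ≥ 2. Hence tw(G) = 2 exactly.

2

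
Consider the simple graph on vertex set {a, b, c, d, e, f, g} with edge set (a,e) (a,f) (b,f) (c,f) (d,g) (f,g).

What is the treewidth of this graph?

1

A width-1 tree decomposition is:
Bags: B1 = {b, f}  B2 = {a, f}  B3 = {c, f}  B4 = {f, g}  B5 = {d, g}  B6 = {a, e}
Tree: B1–B2, B2–B3, B1–B4, B4–B5, B2–B6
The largest bag has 2 vertices, giving width 1; this decomposition certifies tw(G) ≤ 1. G has an edge, so its treewidth is at least 1. Therefore the treewidth is 1.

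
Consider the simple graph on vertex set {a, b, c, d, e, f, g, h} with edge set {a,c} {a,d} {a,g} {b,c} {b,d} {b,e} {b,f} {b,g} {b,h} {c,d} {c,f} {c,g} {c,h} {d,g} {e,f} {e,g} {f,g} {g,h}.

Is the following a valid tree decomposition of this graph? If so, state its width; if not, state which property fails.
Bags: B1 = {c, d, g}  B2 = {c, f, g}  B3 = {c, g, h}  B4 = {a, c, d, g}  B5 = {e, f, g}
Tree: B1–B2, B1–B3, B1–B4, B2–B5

A tree decomposition must satisfy three properties: every vertex lies in some bag; for every edge, both endpoints lie together in some bag; and for every vertex, the bags containing it form a connected subtree. Here vertex b appears in no bag, so the decomposition is invalid.

No — vertex b appears in no bag.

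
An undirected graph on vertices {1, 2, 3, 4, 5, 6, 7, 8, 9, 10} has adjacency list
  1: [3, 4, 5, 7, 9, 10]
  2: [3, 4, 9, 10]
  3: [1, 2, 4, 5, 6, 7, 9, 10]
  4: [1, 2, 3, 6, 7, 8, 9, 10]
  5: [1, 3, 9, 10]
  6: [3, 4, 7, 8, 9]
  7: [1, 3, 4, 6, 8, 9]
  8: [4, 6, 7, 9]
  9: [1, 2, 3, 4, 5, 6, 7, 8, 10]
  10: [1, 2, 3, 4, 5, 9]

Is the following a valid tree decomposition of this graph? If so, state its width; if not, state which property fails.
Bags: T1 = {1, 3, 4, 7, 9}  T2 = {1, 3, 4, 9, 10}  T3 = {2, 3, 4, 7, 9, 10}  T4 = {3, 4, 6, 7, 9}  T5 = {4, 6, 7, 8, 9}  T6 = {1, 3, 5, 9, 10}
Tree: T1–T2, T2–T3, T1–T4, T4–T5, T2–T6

No — bags containing vertex 7 are not connected in the tree.

A tree decomposition must satisfy three properties: every vertex lies in some bag; for every edge, both endpoints lie together in some bag; and for every vertex, the bags containing it form a connected subtree. Here bags containing vertex 7 are not connected in the tree, so the decomposition is invalid.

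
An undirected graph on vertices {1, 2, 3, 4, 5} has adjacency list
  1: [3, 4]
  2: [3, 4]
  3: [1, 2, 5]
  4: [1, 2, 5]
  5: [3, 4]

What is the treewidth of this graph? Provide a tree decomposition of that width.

The largest bag has 3 vertices, giving width 2; this decomposition certifies tw(G) ≤ 2. Since 1–4–5–3–1 is a cycle in G, G is not acyclic. Forests are exactly the graphs of treewidth ≤ 1, so tw(G) ≥ 2. Hence tw(G) = 2 exactly.

Treewidth 2.
One such decomposition:
Bags: B1 = {1, 3, 4}  B2 = {3, 4, 5}  B3 = {2, 3, 4}
Tree: B1–B2, B2–B3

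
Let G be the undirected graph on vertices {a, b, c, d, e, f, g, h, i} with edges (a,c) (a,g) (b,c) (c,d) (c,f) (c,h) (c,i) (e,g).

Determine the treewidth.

1

A width-1 tree decomposition is:
Bags: B1 = {a, g}  B2 = {a, c}  B3 = {c, i}  B4 = {c, h}  B5 = {b, c}  B6 = {c, f}  B7 = {c, d}  B8 = {e, g}
Tree: B1–B2, B2–B3, B2–B4, B4–B5, B3–B6, B5–B7, B1–B8
Every bag has size at most 2, so the width is 2 − 1 = 1 and tw(G) ≤ 1. Any graph with an edge has treewidth ≥ 1, and G has the edge a–g. Therefore the treewidth is 1.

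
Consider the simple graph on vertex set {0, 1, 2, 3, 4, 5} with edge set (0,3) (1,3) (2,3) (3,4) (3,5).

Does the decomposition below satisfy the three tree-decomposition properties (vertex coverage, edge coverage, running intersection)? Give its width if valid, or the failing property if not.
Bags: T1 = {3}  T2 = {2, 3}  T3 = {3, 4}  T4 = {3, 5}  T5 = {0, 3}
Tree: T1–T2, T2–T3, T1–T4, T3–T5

No — vertex 1 appears in no bag.

A tree decomposition must satisfy three properties: every vertex lies in some bag; for every edge, both endpoints lie together in some bag; and for every vertex, the bags containing it form a connected subtree. Here vertex 1 appears in no bag, so the decomposition is invalid.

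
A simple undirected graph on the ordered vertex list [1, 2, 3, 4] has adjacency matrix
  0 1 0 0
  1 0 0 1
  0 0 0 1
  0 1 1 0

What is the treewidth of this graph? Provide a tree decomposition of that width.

Treewidth 1.
Bags: B1 = {3, 4}  B2 = {2, 4}  B3 = {1, 2}
Tree: B1–B2, B2–B3

The largest bag has 2 vertices, giving width 1; this decomposition certifies tw(G) ≤ 1. Since G has at least one edge (e.g. 3–4), it is not an edgeless graph, so tw(G) ≥ 1. The upper and lower bounds meet at 1, so that is the treewidth.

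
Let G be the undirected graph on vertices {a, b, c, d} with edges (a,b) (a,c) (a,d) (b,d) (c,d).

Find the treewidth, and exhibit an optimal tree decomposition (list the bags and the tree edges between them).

Treewidth 2.
One such decomposition:
Bags: B1 = {a, c, d}  B2 = {a, b, d}
Tree: B1–B2

The largest bag has 3 vertices, giving width 2; this decomposition certifies tw(G) ≤ 2. Conversely, {a, c, d} is a clique of size 3, and the vertices of any clique must share a bag in every tree decomposition; so some bag has ≥ 3 vertices and tw(G) ≥ 2. Combining the bounds, tw(G) = 2.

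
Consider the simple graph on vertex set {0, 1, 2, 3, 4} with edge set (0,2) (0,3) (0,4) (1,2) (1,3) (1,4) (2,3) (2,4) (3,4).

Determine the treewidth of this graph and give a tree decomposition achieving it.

Treewidth 3.
Bags: B1 = {0, 2, 3, 4}  B2 = {1, 2, 3, 4}
Tree: B1–B2

Every bag has size at most 4, so the width is 4 − 1 = 3 and tw(G) ≤ 3. Conversely, {0, 2, 3, 4} is a clique of size 4, and the vertices of any clique must share a bag in every tree decomposition; so some bag has ≥ 4 vertices and tw(G) ≥ 3. The upper and lower bounds meet at 3, so that is the treewidth.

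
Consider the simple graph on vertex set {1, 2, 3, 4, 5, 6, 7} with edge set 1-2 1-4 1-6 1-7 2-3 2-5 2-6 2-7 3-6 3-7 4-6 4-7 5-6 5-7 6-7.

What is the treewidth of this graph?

3

A width-3 tree decomposition is:
Bags: B1 = {1, 2, 6, 7}  B2 = {1, 4, 6, 7}  B3 = {2, 3, 6, 7}  B4 = {2, 5, 6, 7}
Tree: B1–B2, B1–B3, B1–B4
The largest bag has 4 vertices, giving width 3; this decomposition certifies tw(G) ≤ 3. On the other hand G contains the 4-clique {1, 2, 6, 7}. A clique must lie in a single bag of any decomposition, so no decomposition can have width below 3. Hence tw(G) = 3 exactly.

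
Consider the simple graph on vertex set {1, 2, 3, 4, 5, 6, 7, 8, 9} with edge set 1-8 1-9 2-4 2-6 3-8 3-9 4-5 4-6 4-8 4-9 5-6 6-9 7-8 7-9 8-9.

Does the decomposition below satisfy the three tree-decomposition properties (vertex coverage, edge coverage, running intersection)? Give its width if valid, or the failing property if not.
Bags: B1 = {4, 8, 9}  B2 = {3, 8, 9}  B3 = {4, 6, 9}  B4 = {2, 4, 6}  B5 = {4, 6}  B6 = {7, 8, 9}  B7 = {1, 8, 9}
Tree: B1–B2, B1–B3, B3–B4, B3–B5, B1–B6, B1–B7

A tree decomposition must satisfy three properties: every vertex lies in some bag; for every edge, both endpoints lie together in some bag; and for every vertex, the bags containing it form a connected subtree. Here vertex 5 appears in no bag, so the decomposition is invalid.

No — vertex 5 appears in no bag.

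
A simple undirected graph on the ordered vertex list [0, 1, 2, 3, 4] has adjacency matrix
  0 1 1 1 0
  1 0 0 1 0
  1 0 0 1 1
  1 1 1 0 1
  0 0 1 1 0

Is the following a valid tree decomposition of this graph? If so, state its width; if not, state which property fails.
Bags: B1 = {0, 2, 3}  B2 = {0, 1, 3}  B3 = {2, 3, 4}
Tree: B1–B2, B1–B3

Checking the three conditions: (i) the bags cover all of {0, 1, 2, 3, 4}; (ii) for each edge, some bag contains both endpoints; (iii) the bags containing any fixed vertex form a subtree. All hold, so the decomposition is valid with width 3 − 1 = 2.

Yes; width 2.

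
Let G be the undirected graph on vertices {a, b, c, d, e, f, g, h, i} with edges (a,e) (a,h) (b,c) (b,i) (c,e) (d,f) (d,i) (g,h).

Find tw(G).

A width-1 tree decomposition is:
Bags: B1 = {g, h}  B2 = {a, h}  B3 = {a, e}  B4 = {c, e}  B5 = {b, c}  B6 = {b, i}  B7 = {d, i}  B8 = {d, f}
Tree: B1–B2, B2–B3, B3–B4, B4–B5, B5–B6, B6–B7, B7–B8
The largest bag has 2 vertices, giving width 1; this decomposition certifies tw(G) ≤ 1. Since G has at least one edge (e.g. g–h), it is not an edgeless graph, so tw(G) ≥ 1. Combining the bounds, tw(G) = 1.

1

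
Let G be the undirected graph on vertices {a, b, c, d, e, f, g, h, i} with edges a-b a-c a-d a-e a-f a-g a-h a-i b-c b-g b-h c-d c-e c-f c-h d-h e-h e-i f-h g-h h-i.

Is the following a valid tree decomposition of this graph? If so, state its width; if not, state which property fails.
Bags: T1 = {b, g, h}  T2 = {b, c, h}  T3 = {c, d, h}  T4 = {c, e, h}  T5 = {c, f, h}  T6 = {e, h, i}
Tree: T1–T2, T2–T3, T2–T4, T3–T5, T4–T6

A tree decomposition must satisfy three properties: every vertex lies in some bag; for every edge, both endpoints lie together in some bag; and for every vertex, the bags containing it form a connected subtree. Here vertex a appears in no bag, so the decomposition is invalid.

No — vertex a appears in no bag.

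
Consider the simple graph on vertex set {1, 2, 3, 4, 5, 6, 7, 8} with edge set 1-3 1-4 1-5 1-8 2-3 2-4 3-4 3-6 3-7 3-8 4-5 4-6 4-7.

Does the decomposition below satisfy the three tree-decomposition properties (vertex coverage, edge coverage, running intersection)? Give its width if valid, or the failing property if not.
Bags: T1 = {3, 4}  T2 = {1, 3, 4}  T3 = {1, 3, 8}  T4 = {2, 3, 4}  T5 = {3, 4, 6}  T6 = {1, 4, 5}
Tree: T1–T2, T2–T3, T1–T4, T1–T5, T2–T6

No — vertex 7 appears in no bag.

A tree decomposition must satisfy three properties: every vertex lies in some bag; for every edge, both endpoints lie together in some bag; and for every vertex, the bags containing it form a connected subtree. Here vertex 7 appears in no bag, so the decomposition is invalid.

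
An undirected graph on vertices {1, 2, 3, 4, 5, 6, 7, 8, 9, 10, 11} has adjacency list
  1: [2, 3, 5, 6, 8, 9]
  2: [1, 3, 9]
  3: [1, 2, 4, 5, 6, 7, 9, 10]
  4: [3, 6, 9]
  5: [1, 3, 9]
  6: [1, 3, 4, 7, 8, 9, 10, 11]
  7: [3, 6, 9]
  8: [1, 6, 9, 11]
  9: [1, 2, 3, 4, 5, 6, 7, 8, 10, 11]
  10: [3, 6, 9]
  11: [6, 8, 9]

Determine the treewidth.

A width-3 tree decomposition is:
Bags: B1 = {1, 6, 8, 9}  B2 = {1, 3, 6, 9}  B3 = {3, 6, 7, 9}  B4 = {3, 6, 9, 10}  B5 = {6, 8, 9, 11}  B6 = {1, 2, 3, 9}  B7 = {3, 4, 6, 9}  B8 = {1, 3, 5, 9}
Tree: B1–B2, B2–B3, B2–B4, B1–B5, B2–B6, B3–B7, B2–B8
The largest bag has 4 vertices, giving width 3; this decomposition certifies tw(G) ≤ 3. On the other hand G contains the 4-clique {1, 6, 8, 9}. A clique must lie in a single bag of any decomposition, so no decomposition can have width below 3. Hence tw(G) = 3 exactly.

3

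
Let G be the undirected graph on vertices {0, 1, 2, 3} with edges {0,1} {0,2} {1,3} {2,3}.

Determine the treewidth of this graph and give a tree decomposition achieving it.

Treewidth 2.
One such decomposition:
Bags: B1 = {0, 2, 3}  B2 = {0, 1, 3}
Tree: B1–B2

The largest bag has 3 vertices, giving width 2; this decomposition certifies tw(G) ≤ 2. The edges 3–2–0–1–3 form a cycle, so G is not a tree and its treewidth is at least 2. Therefore the treewidth is 2.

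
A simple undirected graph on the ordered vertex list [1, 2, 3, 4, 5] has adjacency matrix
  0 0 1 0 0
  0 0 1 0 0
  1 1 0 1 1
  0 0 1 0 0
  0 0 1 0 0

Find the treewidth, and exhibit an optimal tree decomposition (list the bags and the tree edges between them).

Treewidth 1.
One such decomposition:
Bags: B1 = {1, 3}  B2 = {3, 4}  B3 = {3, 5}  B4 = {2, 3}
Tree: B1–B2, B2–B3, B3–B4

Every bag has size at most 2, so the width is 2 − 1 = 1 and tw(G) ≤ 1. G has an edge, so its treewidth is at least 1. Combining the bounds, tw(G) = 1.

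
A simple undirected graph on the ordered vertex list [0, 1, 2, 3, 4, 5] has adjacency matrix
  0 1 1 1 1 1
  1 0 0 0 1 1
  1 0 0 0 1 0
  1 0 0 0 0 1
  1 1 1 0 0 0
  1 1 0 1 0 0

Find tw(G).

A width-2 tree decomposition is:
Bags: B1 = {0, 1, 4}  B2 = {0, 1, 5}  B3 = {0, 3, 5}  B4 = {0, 2, 4}
Tree: B1–B2, B2–B3, B1–B4
Each bag holds 3 vertices, so the decomposition has width 2, which upper-bounds the treewidth. On the other hand G contains the 3-clique {0, 1, 4}. A clique must lie in a single bag of any decomposition, so no decomposition can have width below 2. Combining the bounds, tw(G) = 2.

2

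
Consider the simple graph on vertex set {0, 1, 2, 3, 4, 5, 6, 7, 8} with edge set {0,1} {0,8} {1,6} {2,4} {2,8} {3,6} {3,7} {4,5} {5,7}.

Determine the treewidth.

2

A width-2 tree decomposition is:
Bags: B1 = {2, 4, 5}  B2 = {2, 5, 8}  B3 = {0, 5, 8}  B4 = {0, 1, 5}  B5 = {1, 5, 6}  B6 = {3, 5, 6}  B7 = {3, 5, 7}
Tree: B1–B2, B2–B3, B3–B4, B4–B5, B5–B6, B6–B7
Each bag holds 3 vertices, so the decomposition has width 2, which upper-bounds the treewidth. For the lower bound, G contains the cycle 5–4–2–8–0–1–6–3–7–5, so G is not a forest; only forests have treewidth ≤ 1, hence tw(G) ≥ 2. Hence tw(G) = 2 exactly.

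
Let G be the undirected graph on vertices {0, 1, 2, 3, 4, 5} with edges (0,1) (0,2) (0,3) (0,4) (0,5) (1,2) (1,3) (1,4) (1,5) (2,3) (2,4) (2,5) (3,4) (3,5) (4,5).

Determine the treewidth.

A width-5 tree decomposition is:
Bags: B1 = {0, 1, 2, 3, 4, 5}
Tree: (single bag)
With just one bag of size 6, the width is 6 − 1 = 5, so tw(G) ≤ 5. For the lower bound, the 6 vertices {0, 1, 2, 3, 4, 5} are pairwise adjacent, and any tree decomposition puts a clique entirely inside one bag — forcing width ≥ 5. Hence tw(G) = 5 exactly.

5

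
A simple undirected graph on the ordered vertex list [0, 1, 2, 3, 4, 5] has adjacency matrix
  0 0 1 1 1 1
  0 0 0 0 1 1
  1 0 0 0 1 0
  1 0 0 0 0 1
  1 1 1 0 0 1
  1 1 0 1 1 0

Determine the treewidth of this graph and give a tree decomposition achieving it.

Each bag holds 3 vertices, so the decomposition has width 2, which upper-bounds the treewidth. Conversely, {0, 3, 5} is a clique of size 3, and the vertices of any clique must share a bag in every tree decomposition; so some bag has ≥ 3 vertices and tw(G) ≥ 2. Hence tw(G) = 2 exactly.

Treewidth 2.
One optimal decomposition is:
Bags: B1 = {1, 4, 5}  B2 = {0, 4, 5}  B3 = {0, 3, 5}  B4 = {0, 2, 4}
Tree: B1–B2, B2–B3, B2–B4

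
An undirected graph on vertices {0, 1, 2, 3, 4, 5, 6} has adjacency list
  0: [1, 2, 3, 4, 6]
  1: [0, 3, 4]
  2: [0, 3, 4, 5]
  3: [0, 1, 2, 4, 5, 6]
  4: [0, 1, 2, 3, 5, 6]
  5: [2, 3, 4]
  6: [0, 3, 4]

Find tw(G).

3

A width-3 tree decomposition is:
Bags: B1 = {2, 3, 4, 5}  B2 = {0, 2, 3, 4}  B3 = {0, 3, 4, 6}  B4 = {0, 1, 3, 4}
Tree: B1–B2, B2–B3, B2–B4
Each bag holds 4 vertices, so the decomposition has width 3, which upper-bounds the treewidth. On the other hand G contains the 4-clique {0, 1, 3, 4}. A clique must lie in a single bag of any decomposition, so no decomposition can have width below 3. Combining the bounds, tw(G) = 3.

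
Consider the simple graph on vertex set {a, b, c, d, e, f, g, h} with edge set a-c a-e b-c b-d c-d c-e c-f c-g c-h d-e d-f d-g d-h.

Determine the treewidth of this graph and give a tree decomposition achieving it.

Treewidth 2.
One optimal decomposition is:
Bags: B1 = {c, d, h}  B2 = {b, c, d}  B3 = {c, d, e}  B4 = {a, c, e}  B5 = {c, d, f}  B6 = {c, d, g}
Tree: B1–B2, B1–B3, B3–B4, B2–B5, B3–B6

The largest bag has 3 vertices, giving width 2; this decomposition certifies tw(G) ≤ 2. For the lower bound, the 3 vertices {c, d, f} are pairwise adjacent, and any tree decomposition puts a clique entirely inside one bag — forcing width ≥ 2. The upper and lower bounds meet at 2, so that is the treewidth.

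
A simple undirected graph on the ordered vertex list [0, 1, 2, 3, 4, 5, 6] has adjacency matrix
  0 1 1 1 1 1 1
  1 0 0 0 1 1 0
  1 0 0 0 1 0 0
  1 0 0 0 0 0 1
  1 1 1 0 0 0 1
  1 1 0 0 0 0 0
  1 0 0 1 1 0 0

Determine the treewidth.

2

A width-2 tree decomposition is:
Bags: B1 = {0, 2, 4}  B2 = {0, 1, 4}  B3 = {0, 1, 5}  B4 = {0, 4, 6}  B5 = {0, 3, 6}
Tree: B1–B2, B2–B3, B1–B4, B4–B5
Each bag holds 3 vertices, so the decomposition has width 2, which upper-bounds the treewidth. Conversely, {0, 3, 6} is a clique of size 3, and the vertices of any clique must share a bag in every tree decomposition; so some bag has ≥ 3 vertices and tw(G) ≥ 2. Hence tw(G) = 2 exactly.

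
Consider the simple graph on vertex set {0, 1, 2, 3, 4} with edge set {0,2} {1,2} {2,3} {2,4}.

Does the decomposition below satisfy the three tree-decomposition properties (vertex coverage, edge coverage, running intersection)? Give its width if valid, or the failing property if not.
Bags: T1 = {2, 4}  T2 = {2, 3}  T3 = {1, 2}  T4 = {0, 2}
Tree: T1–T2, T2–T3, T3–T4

Checking the three conditions: (i) the bags cover all of {0, 1, 2, 3, 4}; (ii) for each edge, some bag contains both endpoints; (iii) the bags containing any fixed vertex form a subtree. All hold, so the decomposition is valid with width 2 − 1 = 1.

Yes; width 1.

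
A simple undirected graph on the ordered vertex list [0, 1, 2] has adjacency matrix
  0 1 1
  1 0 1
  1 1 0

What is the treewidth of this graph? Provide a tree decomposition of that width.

Treewidth 2.
Bags: B1 = {0, 1, 2}
Tree: (single bag)

A single bag containing all 3 vertices is trivially a valid decomposition of width 2. Conversely, {0, 1, 2} is a clique of size 3, and the vertices of any clique must share a bag in every tree decomposition; so some bag has ≥ 3 vertices and tw(G) ≥ 2. Combining the bounds, tw(G) = 2.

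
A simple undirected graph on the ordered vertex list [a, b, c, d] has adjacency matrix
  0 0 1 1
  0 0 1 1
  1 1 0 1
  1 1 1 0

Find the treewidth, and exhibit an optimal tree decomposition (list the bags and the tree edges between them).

Treewidth 2.
One such decomposition:
Bags: B1 = {a, c, d}  B2 = {b, c, d}
Tree: B1–B2

Each bag holds 3 vertices, so the decomposition has width 2, which upper-bounds the treewidth. On the other hand G contains the 3-clique {a, c, d}. A clique must lie in a single bag of any decomposition, so no decomposition can have width below 2. Hence tw(G) = 2 exactly.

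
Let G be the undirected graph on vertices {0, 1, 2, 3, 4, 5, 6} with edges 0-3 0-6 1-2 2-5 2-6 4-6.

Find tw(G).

1

A width-1 tree decomposition is:
Bags: B1 = {2, 6}  B2 = {4, 6}  B3 = {2, 5}  B4 = {0, 6}  B5 = {0, 3}  B6 = {1, 2}
Tree: B1–B2, B1–B3, B2–B4, B4–B5, B3–B6
Every bag has size at most 2, so the width is 2 − 1 = 1 and tw(G) ≤ 1. Any graph with an edge has treewidth ≥ 1, and G has the edge 6–2. Hence tw(G) = 1 exactly.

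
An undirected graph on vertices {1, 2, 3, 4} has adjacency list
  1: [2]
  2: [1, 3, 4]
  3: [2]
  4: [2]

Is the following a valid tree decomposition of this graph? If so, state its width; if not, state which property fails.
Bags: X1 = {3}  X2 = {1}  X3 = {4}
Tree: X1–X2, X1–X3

No — vertex 2 appears in no bag.

A tree decomposition must satisfy three properties: every vertex lies in some bag; for every edge, both endpoints lie together in some bag; and for every vertex, the bags containing it form a connected subtree. Here vertex 2 appears in no bag, so the decomposition is invalid.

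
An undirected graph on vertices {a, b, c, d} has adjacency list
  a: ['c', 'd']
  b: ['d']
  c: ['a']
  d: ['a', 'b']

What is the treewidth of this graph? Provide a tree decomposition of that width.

Treewidth 1.
One optimal decomposition is:
Bags: B1 = {a, c}  B2 = {a, d}  B3 = {b, d}
Tree: B1–B2, B2–B3

Each bag holds 2 vertices, so the decomposition has width 1, which upper-bounds the treewidth. Since G has at least one edge (e.g. c–a), it is not an edgeless graph, so tw(G) ≥ 1. Hence tw(G) = 1 exactly.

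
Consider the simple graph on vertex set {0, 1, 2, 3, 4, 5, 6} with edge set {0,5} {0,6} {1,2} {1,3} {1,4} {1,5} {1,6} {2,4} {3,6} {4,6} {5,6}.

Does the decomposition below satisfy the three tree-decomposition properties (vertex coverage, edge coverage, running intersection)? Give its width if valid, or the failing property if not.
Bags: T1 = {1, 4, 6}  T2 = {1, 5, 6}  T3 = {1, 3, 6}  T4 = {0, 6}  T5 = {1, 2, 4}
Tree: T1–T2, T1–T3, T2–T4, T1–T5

No — edge (5,0) lies in no bag.

A tree decomposition must satisfy three properties: every vertex lies in some bag; for every edge, both endpoints lie together in some bag; and for every vertex, the bags containing it form a connected subtree. Here edge (5,0) lies in no bag, so the decomposition is invalid.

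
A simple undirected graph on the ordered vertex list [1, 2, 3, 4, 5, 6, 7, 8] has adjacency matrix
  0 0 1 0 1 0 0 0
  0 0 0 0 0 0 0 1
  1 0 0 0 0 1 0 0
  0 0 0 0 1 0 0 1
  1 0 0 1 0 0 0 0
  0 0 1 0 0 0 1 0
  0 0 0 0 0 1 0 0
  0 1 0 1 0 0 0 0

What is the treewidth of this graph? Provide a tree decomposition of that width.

Treewidth 1.
Bags: B1 = {6, 7}  B2 = {3, 6}  B3 = {1, 3}  B4 = {1, 5}  B5 = {4, 5}  B6 = {4, 8}  B7 = {2, 8}
Tree: B1–B2, B2–B3, B3–B4, B4–B5, B5–B6, B6–B7

Each bag holds 2 vertices, so the decomposition has width 1, which upper-bounds the treewidth. G has an edge, so its treewidth is at least 1. Hence tw(G) = 1 exactly.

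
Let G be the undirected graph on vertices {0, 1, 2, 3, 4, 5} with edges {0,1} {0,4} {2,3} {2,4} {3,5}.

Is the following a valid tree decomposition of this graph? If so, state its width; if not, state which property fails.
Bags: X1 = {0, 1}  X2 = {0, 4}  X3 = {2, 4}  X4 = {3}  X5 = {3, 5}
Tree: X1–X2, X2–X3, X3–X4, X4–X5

No — edge (2,3) lies in no bag.

A tree decomposition must satisfy three properties: every vertex lies in some bag; for every edge, both endpoints lie together in some bag; and for every vertex, the bags containing it form a connected subtree. Here edge (2,3) lies in no bag, so the decomposition is invalid.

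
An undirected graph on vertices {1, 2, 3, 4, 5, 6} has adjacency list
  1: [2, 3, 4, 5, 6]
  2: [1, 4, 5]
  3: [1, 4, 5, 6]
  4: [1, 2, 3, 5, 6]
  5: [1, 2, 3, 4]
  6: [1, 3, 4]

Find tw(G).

3

A width-3 tree decomposition is:
Bags: B1 = {1, 3, 4, 5}  B2 = {1, 3, 4, 6}  B3 = {1, 2, 4, 5}
Tree: B1–B2, B1–B3
The largest bag has 4 vertices, giving width 3; this decomposition certifies tw(G) ≤ 3. On the other hand G contains the 4-clique {1, 2, 4, 5}. A clique must lie in a single bag of any decomposition, so no decomposition can have width below 3. The upper and lower bounds meet at 3, so that is the treewidth.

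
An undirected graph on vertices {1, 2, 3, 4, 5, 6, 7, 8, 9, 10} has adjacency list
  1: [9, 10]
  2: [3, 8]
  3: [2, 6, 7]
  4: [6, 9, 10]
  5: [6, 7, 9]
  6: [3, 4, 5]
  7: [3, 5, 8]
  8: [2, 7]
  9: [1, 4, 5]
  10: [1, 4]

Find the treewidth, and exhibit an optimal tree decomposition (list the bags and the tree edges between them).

Treewidth 2.
Bags: B1 = {2, 7, 8}  B2 = {2, 3, 7}  B3 = {3, 5, 7}  B4 = {3, 5, 6}  B5 = {5, 6, 9}  B6 = {4, 6, 9}  B7 = {1, 4, 9}  B8 = {1, 4, 10}
Tree: B1–B2, B2–B3, B3–B4, B4–B5, B5–B6, B6–B7, B7–B8

Every bag has size at most 3, so the width is 3 − 1 = 2 and tw(G) ≤ 2. For the lower bound, G contains the cycle 8–2–3–7–8, so G is not a forest; only forests have treewidth ≤ 1, hence tw(G) ≥ 2. Therefore the treewidth is 2.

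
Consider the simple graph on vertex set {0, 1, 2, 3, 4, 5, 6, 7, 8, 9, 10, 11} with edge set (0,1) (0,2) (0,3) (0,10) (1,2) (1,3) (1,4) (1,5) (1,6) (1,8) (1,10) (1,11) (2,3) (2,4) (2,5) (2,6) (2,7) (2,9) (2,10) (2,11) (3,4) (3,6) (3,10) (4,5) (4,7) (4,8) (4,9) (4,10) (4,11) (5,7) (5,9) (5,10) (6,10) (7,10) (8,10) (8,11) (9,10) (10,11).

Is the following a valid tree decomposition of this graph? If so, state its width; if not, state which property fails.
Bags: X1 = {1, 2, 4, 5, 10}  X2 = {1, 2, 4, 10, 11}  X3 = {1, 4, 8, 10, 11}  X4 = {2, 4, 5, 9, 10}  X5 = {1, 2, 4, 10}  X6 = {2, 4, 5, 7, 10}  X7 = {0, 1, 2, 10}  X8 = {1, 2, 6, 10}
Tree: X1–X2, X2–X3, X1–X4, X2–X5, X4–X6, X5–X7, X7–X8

No — vertex 3 appears in no bag.

A tree decomposition must satisfy three properties: every vertex lies in some bag; for every edge, both endpoints lie together in some bag; and for every vertex, the bags containing it form a connected subtree. Here vertex 3 appears in no bag, so the decomposition is invalid.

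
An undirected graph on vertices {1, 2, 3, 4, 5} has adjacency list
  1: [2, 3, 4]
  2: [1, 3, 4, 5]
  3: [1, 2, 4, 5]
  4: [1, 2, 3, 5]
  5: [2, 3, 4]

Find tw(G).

3

A width-3 tree decomposition is:
Bags: B1 = {2, 3, 4, 5}  B2 = {1, 2, 3, 4}
Tree: B1–B2
Every bag has size at most 4, so the width is 4 − 1 = 3 and tw(G) ≤ 3. On the other hand G contains the 4-clique {1, 2, 3, 4}. A clique must lie in a single bag of any decomposition, so no decomposition can have width below 3. Hence tw(G) = 3 exactly.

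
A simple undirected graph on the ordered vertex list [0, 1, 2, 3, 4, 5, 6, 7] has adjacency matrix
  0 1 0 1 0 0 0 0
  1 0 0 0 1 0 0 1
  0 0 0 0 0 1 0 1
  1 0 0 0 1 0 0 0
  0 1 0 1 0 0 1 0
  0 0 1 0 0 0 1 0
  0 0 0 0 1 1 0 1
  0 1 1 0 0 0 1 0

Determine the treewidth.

A width-2 tree decomposition is:
Bags: B1 = {2, 5, 7}  B2 = {5, 6, 7}  B3 = {1, 6, 7}  B4 = {1, 4, 6}  B5 = {0, 1, 4}  B6 = {0, 3, 4}
Tree: B1–B2, B2–B3, B3–B4, B4–B5, B5–B6
Each bag holds 3 vertices, so the decomposition has width 2, which upper-bounds the treewidth. The edges 2–5–6–7–2 form a cycle, so G is not a tree and its treewidth is at least 2. Therefore the treewidth is 2.

2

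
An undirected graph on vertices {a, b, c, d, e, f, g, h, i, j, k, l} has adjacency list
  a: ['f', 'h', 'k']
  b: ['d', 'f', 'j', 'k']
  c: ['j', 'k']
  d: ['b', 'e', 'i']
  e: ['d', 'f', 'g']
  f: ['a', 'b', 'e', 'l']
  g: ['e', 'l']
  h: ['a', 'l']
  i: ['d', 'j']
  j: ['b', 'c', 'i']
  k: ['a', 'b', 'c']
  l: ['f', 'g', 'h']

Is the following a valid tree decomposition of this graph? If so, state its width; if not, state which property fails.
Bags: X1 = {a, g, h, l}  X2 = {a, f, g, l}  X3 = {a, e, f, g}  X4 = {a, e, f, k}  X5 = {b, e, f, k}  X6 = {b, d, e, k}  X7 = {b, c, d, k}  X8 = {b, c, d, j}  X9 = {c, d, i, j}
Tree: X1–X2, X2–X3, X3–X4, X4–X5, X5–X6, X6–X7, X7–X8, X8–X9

Every vertex of G appears in some bag (union = {a, b, c, d, e, f, g, h, i, j, k, l}); every edge is covered by a bag; and for each vertex v the set of bags containing v is connected in the bag tree. The decomposition is therefore valid. The largest bag has 4 vertices, so the width is 3.

Yes; width 3.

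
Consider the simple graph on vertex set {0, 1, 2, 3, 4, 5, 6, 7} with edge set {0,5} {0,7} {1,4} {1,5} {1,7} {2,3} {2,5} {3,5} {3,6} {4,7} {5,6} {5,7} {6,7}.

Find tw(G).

A width-2 tree decomposition is:
Bags: B1 = {1, 5, 7}  B2 = {5, 6, 7}  B3 = {3, 5, 6}  B4 = {0, 5, 7}  B5 = {2, 3, 5}  B6 = {1, 4, 7}
Tree: B1–B2, B2–B3, B1–B4, B3–B5, B1–B6
Every bag has size at most 3, so the width is 3 − 1 = 2 and tw(G) ≤ 2. For the lower bound, the 3 vertices {1, 4, 7} are pairwise adjacent, and any tree decomposition puts a clique entirely inside one bag — forcing width ≥ 2. The upper and lower bounds meet at 2, so that is the treewidth.

2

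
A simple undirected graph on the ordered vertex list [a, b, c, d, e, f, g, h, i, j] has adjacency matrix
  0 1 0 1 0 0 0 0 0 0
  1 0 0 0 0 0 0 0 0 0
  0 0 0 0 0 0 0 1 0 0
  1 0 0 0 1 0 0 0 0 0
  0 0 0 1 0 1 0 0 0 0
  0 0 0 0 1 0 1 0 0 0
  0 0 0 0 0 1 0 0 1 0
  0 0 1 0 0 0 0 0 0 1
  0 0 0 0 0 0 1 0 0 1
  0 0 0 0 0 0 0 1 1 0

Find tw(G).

1

A width-1 tree decomposition is:
Bags: B1 = {c, h}  B2 = {h, j}  B3 = {i, j}  B4 = {g, i}  B5 = {f, g}  B6 = {e, f}  B7 = {d, e}  B8 = {a, d}  B9 = {a, b}
Tree: B1–B2, B2–B3, B3–B4, B4–B5, B5–B6, B6–B7, B7–B8, B8–B9
The largest bag has 2 vertices, giving width 1; this decomposition certifies tw(G) ≤ 1. Any graph with an edge has treewidth ≥ 1, and G has the edge c–h. Hence tw(G) = 1 exactly.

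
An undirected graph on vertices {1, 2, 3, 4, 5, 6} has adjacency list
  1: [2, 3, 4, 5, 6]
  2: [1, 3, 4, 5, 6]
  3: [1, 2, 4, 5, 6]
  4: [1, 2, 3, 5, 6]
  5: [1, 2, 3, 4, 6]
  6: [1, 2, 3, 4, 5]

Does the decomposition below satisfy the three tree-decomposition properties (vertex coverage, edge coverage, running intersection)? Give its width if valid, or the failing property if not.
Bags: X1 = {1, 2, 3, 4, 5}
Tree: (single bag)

No — vertex 6 appears in no bag.

A tree decomposition must satisfy three properties: every vertex lies in some bag; for every edge, both endpoints lie together in some bag; and for every vertex, the bags containing it form a connected subtree. Here vertex 6 appears in no bag, so the decomposition is invalid.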